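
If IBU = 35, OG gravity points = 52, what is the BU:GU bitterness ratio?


BU:GU = IBU / OG_points
BU:GU = 35 / 52

0.6731


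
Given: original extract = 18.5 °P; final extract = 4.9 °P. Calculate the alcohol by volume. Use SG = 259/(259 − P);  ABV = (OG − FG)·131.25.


OG = 259/(259 − 18.5) = 1.0769
FG = 259/(259 − 4.9) = 1.0193
ABV = (1.0769 − 1.0193)·131.25

7.5652 % ABV


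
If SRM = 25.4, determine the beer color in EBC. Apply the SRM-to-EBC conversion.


EBC = SRM · 1.97
EBC = 25.4 · 1.97

50.0380 EBC


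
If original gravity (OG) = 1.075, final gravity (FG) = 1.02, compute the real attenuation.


AA = (OG−FG)/(OG−1)·100;  RA = AA·0.8192
AA = (1.075 − 1.02)/(1.075 − 1)·100 = 73.3333
RA = 73.3333·0.8192

60.0747 %


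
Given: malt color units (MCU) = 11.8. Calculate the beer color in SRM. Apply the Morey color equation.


SRM = 1.4922 · MCU^0.6859
SRM = 1.4922 · 11.8^0.6859

8.1102 SRM


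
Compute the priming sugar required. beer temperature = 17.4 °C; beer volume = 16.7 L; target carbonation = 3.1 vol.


residual = 14.695·(0.01821 + 0.09011·e^(−0.04·T));  sugar = (target − residual)·4.0·V
residual = 14.695·(0.01821 + 0.09011·e^(−0.04·17.4)) = 0.9278
sugar = (3.1 − 0.9278)·4.0·16.7

145.1034 g


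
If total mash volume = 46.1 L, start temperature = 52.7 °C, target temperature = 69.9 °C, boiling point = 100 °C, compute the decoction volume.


V_dec = V_total·(T_target − T_start)/(T_boil − T_start)
V_dec = 46.1·(69.9 − 52.7)/(100 − 52.7)

16.7636 L


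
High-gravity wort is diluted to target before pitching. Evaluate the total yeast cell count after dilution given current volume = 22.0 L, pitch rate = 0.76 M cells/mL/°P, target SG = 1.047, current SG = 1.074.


V_w = V·((SG_c−1)/(SG_t−1)−1);  °P = 259 − 259/SG_t;  cells = rate·(V+V_w)·°P
V_w = 22.0·((1.074−1)/(1.047−1)−1) = 12.6383
V_final = 22.0 + 12.6383 = 34.6383
°P = 259 − 259/1.047 = 11.6266
cells = 0.76·34.6383·11.6266

306.0702 billion cells


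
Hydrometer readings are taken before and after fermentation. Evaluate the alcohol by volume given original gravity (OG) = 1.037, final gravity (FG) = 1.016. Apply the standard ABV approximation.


ABV = (OG − FG) · 131.25
ABV = (1.037 − 1.016) · 131.25

2.7562 % ABV


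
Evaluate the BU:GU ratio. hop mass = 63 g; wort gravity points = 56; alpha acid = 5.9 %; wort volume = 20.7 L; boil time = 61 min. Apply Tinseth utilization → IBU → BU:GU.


U = 1.65·0.000125^(GP/1000)·(1−e^(−0.04t))/4.15;  IBU = (α/100)·m·U·1000/V;  BU:GU = IBU/GP
U = 1.65·0.000125^(56/1000)·(1−e^(−0.04·61))/4.15 = 0.2194
IBU = (5.9/100)·63·0.2194·1000/20.7 = 39.3985
BU:GU = 39.3985/56

0.7035


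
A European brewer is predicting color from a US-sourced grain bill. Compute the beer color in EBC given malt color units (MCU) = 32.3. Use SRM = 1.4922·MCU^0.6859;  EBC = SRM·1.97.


SRM = 1.4922·32.3^0.6859 = 16.1804
EBC = 16.1804·1.97

31.8754 EBC


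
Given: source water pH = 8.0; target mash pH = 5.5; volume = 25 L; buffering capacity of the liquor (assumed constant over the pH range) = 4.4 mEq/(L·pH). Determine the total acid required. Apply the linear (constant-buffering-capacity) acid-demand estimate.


acid = buffering capacity · (pH_source − pH_target) · V
acid = 4.4 · (8.0 − 5.5) · 25

275.0000 mEq


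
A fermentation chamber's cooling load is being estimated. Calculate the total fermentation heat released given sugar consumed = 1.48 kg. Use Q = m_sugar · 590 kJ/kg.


Q = 1.48 · 590

873.2000 kJ


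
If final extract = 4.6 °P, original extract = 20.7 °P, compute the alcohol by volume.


SG = 259/(259 − P);  ABV = (OG − FG)·131.25
OG = 259/(259 − 20.7) = 1.0869
FG = 259/(259 − 4.6) = 1.0181
ABV = (1.0869 − 1.0181)·131.25

9.0278 % ABV


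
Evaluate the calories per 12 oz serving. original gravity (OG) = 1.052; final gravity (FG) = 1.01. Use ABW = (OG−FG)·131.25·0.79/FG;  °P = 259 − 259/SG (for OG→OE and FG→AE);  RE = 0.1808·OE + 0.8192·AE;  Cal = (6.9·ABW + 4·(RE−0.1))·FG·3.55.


ABW = (1.052 − 1.01)·131.25·0.79/1.01 = 4.3118
OE = 259 − 259/1.052 = 12.8023 °P
AE = 259 − 259/1.01 = 2.5644 °P
RE = 0.1808·12.8023 + 0.8192·2.5644 = 4.4154 °P
Cal = (6.9·4.3118 + 4·(4.4154−0.1))·1.01·3.55

168.5637 kcal


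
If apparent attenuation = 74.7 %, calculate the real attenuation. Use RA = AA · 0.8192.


RA = 74.7 · 0.8192

61.1942 %


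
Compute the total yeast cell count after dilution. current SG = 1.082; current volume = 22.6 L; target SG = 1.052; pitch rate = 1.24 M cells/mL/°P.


V_w = V·((SG_c−1)/(SG_t−1)−1);  °P = 259 − 259/SG_t;  cells = rate·(V+V_w)·°P
V_w = 22.6·((1.082−1)/(1.052−1)−1) = 13.0385
V_final = 22.6 + 13.0385 = 35.6385
°P = 259 − 259/1.052 = 12.8023
cells = 1.24·35.6385·12.8023

565.7545 billion cells


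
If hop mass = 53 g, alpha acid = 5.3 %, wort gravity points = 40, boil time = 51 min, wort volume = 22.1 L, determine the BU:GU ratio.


U = 1.65·0.000125^(GP/1000)·(1−e^(−0.04t))/4.15;  IBU = (α/100)·m·U·1000/V;  BU:GU = IBU/GP
U = 1.65·0.000125^(40/1000)·(1−e^(−0.04·51))/4.15 = 0.2414
IBU = (5.3/100)·53·0.2414·1000/22.1 = 30.6886
BU:GU = 30.6886/40

0.7672


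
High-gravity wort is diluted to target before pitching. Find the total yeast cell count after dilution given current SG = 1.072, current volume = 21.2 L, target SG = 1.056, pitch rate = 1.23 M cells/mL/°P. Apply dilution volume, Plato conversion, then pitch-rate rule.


V_w = V·((SG_c−1)/(SG_t−1)−1);  °P = 259 − 259/SG_t;  cells = rate·(V+V_w)·°P
V_w = 21.2·((1.072−1)/(1.056−1)−1) = 6.0571
V_final = 21.2 + 6.0571 = 27.2571
°P = 259 − 259/1.056 = 13.7348
cells = 1.23·27.2571·13.7348

460.4785 billion cells


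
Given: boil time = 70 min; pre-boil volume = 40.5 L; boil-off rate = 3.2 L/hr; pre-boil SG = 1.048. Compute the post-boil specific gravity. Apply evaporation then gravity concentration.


V_post = V_pre − rate·(t/60);  SG_post = 1 + (SG_pre−1)·V_pre/V_post
V_post = 40.5 − 3.2·(70/60) = 36.7667
SG_post = 1 + (1.048 − 1)·40.5/36.7667

1.0529


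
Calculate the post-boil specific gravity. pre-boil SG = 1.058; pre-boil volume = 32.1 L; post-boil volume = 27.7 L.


SG_post = 1 + (SG_pre − 1)·V_pre/V_post
pts_pre = (1.058 − 1)·1000 = 58.0000
pts_post = 58.0000·32.1/27.7 = 67.2130
SG_post = 1 + 67.2130/1000

1.0672


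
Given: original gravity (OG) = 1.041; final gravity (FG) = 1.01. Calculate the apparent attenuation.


AA = (OG − FG)/(OG − 1) · 100
AA = (1.041 − 1.01)/(1.041 − 1) · 100

75.6098 %


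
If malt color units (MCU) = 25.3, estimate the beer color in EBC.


SRM = 1.4922·MCU^0.6859;  EBC = SRM·1.97
SRM = 1.4922·25.3^0.6859 = 13.6845
EBC = 13.6845·1.97

26.9584 EBC


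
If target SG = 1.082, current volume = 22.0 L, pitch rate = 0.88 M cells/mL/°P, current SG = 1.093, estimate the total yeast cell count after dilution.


V_w = V·((SG_c−1)/(SG_t−1)−1);  °P = 259 − 259/SG_t;  cells = rate·(V+V_w)·°P
V_w = 22.0·((1.093−1)/(1.082−1)−1) = 2.9512
V_final = 22.0 + 2.9512 = 24.9512
°P = 259 − 259/1.082 = 19.6285
cells = 0.88·24.9512·19.6285

430.9837 billion cells


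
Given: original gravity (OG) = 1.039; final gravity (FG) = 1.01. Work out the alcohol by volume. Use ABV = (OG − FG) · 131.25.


ABV = (1.039 − 1.01) · 131.25

3.8062 % ABV


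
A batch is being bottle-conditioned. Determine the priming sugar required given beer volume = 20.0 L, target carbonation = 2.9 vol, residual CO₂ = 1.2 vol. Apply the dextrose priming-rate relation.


sugar = (target − residual)·4.0·V
sugar = (2.9 − 1.2)·4.0·20.0

136.0000 g


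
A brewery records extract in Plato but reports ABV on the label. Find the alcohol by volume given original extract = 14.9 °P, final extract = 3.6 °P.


SG = 259/(259 − P);  ABV = (OG − FG)·131.25
OG = 259/(259 − 14.9) = 1.0610
FG = 259/(259 − 3.6) = 1.0141
ABV = (1.0610 − 1.0141)·131.25

6.1615 % ABV


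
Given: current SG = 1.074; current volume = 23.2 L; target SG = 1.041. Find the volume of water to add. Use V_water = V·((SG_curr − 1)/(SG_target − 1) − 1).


V_water = 23.2·((1.074 − 1)/(1.041 − 1) − 1)

18.6732 L


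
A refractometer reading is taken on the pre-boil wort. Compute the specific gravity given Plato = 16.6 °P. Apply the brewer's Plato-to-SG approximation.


SG = 259/(259 − P)
SG = 259/(259 − 16.6)

1.0685


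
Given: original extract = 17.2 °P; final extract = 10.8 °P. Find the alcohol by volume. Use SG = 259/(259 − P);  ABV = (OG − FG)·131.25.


OG = 259/(259 − 17.2) = 1.0711
FG = 259/(259 − 10.8) = 1.0435
ABV = (1.0711 − 1.0435)·131.25

3.6251 % ABV


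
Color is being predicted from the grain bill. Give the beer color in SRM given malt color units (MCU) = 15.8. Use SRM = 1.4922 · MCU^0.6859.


SRM = 1.4922 · 15.8^0.6859

9.9080 SRM


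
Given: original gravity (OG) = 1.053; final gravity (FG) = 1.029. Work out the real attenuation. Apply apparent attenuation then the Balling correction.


AA = (OG−FG)/(OG−1)·100;  RA = AA·0.8192
AA = (1.053 − 1.029)/(1.053 − 1)·100 = 45.2830
RA = 45.2830·0.8192

37.0958 %


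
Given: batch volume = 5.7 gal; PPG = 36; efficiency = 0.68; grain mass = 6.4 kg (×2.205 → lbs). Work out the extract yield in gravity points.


points = lbs × PPG × eff / vol
lbs = 6.4 × 2.205 = 14.1120
points = 14.1120 × 36 × 0.68 / 5.7

60.6073 points


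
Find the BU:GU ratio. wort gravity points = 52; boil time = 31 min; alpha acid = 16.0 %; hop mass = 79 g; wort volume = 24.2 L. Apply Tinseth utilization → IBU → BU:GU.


U = 1.65·0.000125^(GP/1000)·(1−e^(−0.04t))/4.15;  IBU = (α/100)·m·U·1000/V;  BU:GU = IBU/GP
U = 1.65·0.000125^(52/1000)·(1−e^(−0.04·31))/4.15 = 0.1771
IBU = (16.0/100)·79·0.1771·1000/24.2 = 92.4787
BU:GU = 92.4787/52

1.7784


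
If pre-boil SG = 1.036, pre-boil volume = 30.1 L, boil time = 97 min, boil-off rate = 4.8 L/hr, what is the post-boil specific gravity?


V_post = V_pre − rate·(t/60);  SG_post = 1 + (SG_pre−1)·V_pre/V_post
V_post = 30.1 − 4.8·(97/60) = 22.3400
SG_post = 1 + (1.036 − 1)·30.1/22.3400

1.0485


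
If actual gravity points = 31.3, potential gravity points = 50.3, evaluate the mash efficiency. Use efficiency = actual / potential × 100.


efficiency = 31.3 / 50.3 × 100

62.2266 %


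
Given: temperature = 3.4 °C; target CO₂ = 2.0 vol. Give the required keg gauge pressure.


psi = vols/(0.01821 + 0.09011·e^(−0.04·T)) − 14.695
psi = 2.0/(0.01821 + 0.09011·e^(−0.04·3.4)) − 14.695

5.9530 psi


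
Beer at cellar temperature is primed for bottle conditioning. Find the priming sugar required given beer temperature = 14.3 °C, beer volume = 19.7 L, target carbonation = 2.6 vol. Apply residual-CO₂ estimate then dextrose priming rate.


residual = 14.695·(0.01821 + 0.09011·e^(−0.04·T));  sugar = (target − residual)·4.0·V
residual = 14.695·(0.01821 + 0.09011·e^(−0.04·14.3)) = 1.0149
sugar = (2.6 − 1.0149)·4.0·19.7

124.9020 g


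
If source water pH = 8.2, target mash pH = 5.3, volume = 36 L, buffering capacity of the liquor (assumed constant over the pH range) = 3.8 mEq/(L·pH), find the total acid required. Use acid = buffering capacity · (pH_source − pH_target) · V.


acid = 3.8 · (8.2 − 5.3) · 36

396.7200 mEq


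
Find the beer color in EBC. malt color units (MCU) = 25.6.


SRM = 1.4922·MCU^0.6859;  EBC = SRM·1.97
SRM = 1.4922·25.6^0.6859 = 13.7955
EBC = 13.7955·1.97

27.1772 EBC


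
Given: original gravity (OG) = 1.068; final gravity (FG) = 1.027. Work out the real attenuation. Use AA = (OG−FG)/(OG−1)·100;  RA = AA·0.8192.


AA = (1.068 − 1.027)/(1.068 − 1)·100 = 60.2941
RA = 60.2941·0.8192

49.3929 %


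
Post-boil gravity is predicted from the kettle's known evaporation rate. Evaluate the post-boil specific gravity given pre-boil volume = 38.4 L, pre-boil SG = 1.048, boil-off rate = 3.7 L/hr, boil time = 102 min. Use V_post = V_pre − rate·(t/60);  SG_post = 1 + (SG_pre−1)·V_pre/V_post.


V_post = 38.4 − 3.7·(102/60) = 32.1100
SG_post = 1 + (1.048 − 1)·38.4/32.1100

1.0574


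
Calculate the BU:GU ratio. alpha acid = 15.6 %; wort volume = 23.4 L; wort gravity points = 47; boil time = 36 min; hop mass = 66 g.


U = 1.65·0.000125^(GP/1000)·(1−e^(−0.04t))/4.15;  IBU = (α/100)·m·U·1000/V;  BU:GU = IBU/GP
U = 1.65·0.000125^(47/1000)·(1−e^(−0.04·36))/4.15 = 0.1989
IBU = (15.6/100)·66·0.1989·1000/23.4 = 87.5002
BU:GU = 87.5002/47

1.8617


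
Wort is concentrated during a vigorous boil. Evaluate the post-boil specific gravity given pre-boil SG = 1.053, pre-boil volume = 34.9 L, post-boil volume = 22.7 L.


SG_post = 1 + (SG_pre − 1)·V_pre/V_post
pts_pre = (1.053 − 1)·1000 = 53.0000
pts_post = 53.0000·34.9/22.7 = 81.4846
SG_post = 1 + 81.4846/1000

1.0815


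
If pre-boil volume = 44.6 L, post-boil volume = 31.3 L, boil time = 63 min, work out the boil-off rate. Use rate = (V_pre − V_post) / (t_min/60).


rate = (44.6 − 31.3) / (63/60)

12.6667 L/hr


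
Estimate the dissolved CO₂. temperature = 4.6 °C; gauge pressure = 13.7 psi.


vols = (P + 14.695)·(0.01821 + 0.09011·e^(−0.04·T))
vols = (13.7 + 14.695)·(0.01821 + 0.09011·e^(−0.04·4.6))

2.6457 volumes


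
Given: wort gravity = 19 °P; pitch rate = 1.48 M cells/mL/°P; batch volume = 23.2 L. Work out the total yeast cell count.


cells (billions) = rate · V_L · °P
cells = 1.48 · 23.2 · 19

652.3840 billion cells


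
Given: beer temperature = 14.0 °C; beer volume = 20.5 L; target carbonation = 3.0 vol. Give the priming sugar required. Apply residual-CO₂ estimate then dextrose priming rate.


residual = 14.695·(0.01821 + 0.09011·e^(−0.04·T));  sugar = (target − residual)·4.0·V
residual = 14.695·(0.01821 + 0.09011·e^(−0.04·14.0)) = 1.0240
sugar = (3.0 − 1.0240)·4.0·20.5

162.0343 g


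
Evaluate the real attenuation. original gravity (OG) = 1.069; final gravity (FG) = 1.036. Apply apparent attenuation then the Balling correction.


AA = (OG−FG)/(OG−1)·100;  RA = AA·0.8192
AA = (1.069 − 1.036)/(1.069 − 1)·100 = 47.8261
RA = 47.8261·0.8192

39.1791 %


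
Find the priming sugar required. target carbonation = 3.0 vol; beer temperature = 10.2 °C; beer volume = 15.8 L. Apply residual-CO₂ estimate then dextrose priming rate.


residual = 14.695·(0.01821 + 0.09011·e^(−0.04·T));  sugar = (target − residual)·4.0·V
residual = 14.695·(0.01821 + 0.09011·e^(−0.04·10.2)) = 1.1481
sugar = (3.0 − 1.1481)·4.0·15.8

117.0376 g


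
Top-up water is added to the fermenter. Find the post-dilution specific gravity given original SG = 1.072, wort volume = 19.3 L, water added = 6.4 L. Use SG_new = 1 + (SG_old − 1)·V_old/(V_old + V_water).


pts = (1.072 − 1)·1000·19.3/(19.3 + 6.4) = 54.0700
SG_new = 1 + 54.0700/1000

1.0541


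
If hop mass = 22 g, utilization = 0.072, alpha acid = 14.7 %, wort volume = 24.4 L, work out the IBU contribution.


IBU = (α/100)·mass·U·1000 / V
IBU = (14.7/100)·22·0.072·1000 / 24.4

9.5430 IBU


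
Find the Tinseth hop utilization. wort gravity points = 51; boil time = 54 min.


U = 1.65·0.000125^(GP/1000) · (1 − e^(−0.04·t))/4.15
bigness = 1.65·0.000125^(51/1000) = 1.0433
boil_factor = (1 − e^(−0.04·54))/4.15 = 0.2132
U = 1.0433 · 0.2132

0.2224


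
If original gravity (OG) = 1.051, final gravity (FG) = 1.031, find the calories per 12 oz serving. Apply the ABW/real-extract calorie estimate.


ABW = (OG−FG)·131.25·0.79/FG;  °P = 259 − 259/SG (for OG→OE and FG→AE);  RE = 0.1808·OE + 0.8192·AE;  Cal = (6.9·ABW + 4·(RE−0.1))·FG·3.55
ABW = (1.051 − 1.031)·131.25·0.79/1.031 = 2.0114
OE = 259 − 259/1.051 = 12.5680 °P
AE = 259 − 259/1.031 = 7.7876 °P
RE = 0.1808·12.5680 + 0.8192·7.7876 = 8.6519 °P
Cal = (6.9·2.0114 + 4·(8.6519−0.1))·1.031·3.55

175.9979 kcal


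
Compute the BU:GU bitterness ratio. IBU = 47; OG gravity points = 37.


BU:GU = IBU / OG_points
BU:GU = 47 / 37

1.2703


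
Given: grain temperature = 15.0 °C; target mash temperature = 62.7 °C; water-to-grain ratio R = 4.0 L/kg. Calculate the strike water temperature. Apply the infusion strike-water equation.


T_strike = (0.41/R)·(T_mash − T_grain) + T_mash
T_strike = (0.41/4.0)·(62.7 − 15.0) + 62.7

67.5893 °C


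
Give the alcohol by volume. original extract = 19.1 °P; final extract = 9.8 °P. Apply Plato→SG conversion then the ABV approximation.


SG = 259/(259 − P);  ABV = (OG − FG)·131.25
OG = 259/(259 − 19.1) = 1.0796
FG = 259/(259 − 9.8) = 1.0393
ABV = (1.0796 − 1.0393)·131.25

5.2881 % ABV


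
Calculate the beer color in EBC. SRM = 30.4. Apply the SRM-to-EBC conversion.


EBC = SRM · 1.97
EBC = 30.4 · 1.97

59.8880 EBC


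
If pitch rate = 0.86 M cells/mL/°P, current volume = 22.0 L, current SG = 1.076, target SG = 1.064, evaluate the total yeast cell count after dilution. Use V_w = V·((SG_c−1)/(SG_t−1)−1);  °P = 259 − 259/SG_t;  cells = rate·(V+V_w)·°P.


V_w = 22.0·((1.076−1)/(1.064−1)−1) = 4.1250
V_final = 22.0 + 4.1250 = 26.1250
°P = 259 − 259/1.064 = 15.5789
cells = 0.86·26.1250·15.5789

350.0200 billion cells


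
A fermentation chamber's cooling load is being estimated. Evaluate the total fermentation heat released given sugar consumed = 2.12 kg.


Q = m_sugar · 590 kJ/kg
Q = 2.12 · 590

1250.8000 kJ


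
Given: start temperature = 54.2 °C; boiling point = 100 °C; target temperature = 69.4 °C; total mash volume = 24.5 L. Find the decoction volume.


V_dec = V_total·(T_target − T_start)/(T_boil − T_start)
V_dec = 24.5·(69.4 − 54.2)/(100 − 54.2)

8.1310 L


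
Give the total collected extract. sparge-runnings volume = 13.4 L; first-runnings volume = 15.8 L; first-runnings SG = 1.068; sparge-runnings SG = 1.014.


total = Σ (SG_i − 1)·1000·V_i
first = (1.068 − 1)·1000·15.8 = 1074.4000
sparge = (1.014 − 1)·1000·13.4 = 187.6000
total = 1074.4000 + 187.6000

1262.0000 gravity·L


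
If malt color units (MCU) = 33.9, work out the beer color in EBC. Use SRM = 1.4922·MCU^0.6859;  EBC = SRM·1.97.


SRM = 1.4922·33.9^0.6859 = 16.7260
EBC = 16.7260·1.97

32.9501 EBC


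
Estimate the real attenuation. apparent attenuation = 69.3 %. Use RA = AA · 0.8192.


RA = 69.3 · 0.8192

56.7706 %


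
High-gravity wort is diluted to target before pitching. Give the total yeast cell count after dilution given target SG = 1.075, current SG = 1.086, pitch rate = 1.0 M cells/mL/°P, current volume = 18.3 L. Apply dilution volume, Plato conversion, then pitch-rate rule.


V_w = V·((SG_c−1)/(SG_t−1)−1);  °P = 259 − 259/SG_t;  cells = rate·(V+V_w)·°P
V_w = 18.3·((1.086−1)/(1.075−1)−1) = 2.6840
V_final = 18.3 + 2.6840 = 20.9840
°P = 259 − 259/1.075 = 18.0698
cells = 1.0·20.9840·18.0698

379.1760 billion cells


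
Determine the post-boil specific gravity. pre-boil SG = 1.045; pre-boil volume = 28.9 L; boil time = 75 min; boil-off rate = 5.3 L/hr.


V_post = V_pre − rate·(t/60);  SG_post = 1 + (SG_pre−1)·V_pre/V_post
V_post = 28.9 − 5.3·(75/60) = 22.2750
SG_post = 1 + (1.045 − 1)·28.9/22.2750

1.0584


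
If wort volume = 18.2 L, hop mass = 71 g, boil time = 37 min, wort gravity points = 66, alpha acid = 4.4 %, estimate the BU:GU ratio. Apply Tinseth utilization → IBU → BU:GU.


U = 1.65·0.000125^(GP/1000)·(1−e^(−0.04t))/4.15;  IBU = (α/100)·m·U·1000/V;  BU:GU = IBU/GP
U = 1.65·0.000125^(66/1000)·(1−e^(−0.04·37))/4.15 = 0.1697
IBU = (4.4/100)·71·0.1697·1000/18.2 = 29.1268
BU:GU = 29.1268/66

0.4413


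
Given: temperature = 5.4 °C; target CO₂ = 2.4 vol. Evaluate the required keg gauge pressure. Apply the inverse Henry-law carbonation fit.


psi = vols/(0.01821 + 0.09011·e^(−0.04·T)) − 14.695
psi = 2.4/(0.01821 + 0.09011·e^(−0.04·5.4)) − 14.695

11.7324 psi


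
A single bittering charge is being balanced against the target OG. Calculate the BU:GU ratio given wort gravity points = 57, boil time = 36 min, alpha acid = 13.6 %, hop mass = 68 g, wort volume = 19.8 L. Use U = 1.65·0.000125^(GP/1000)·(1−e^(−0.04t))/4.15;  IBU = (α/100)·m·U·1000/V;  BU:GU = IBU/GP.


U = 1.65·0.000125^(57/1000)·(1−e^(−0.04·36))/4.15 = 0.1818
IBU = (13.6/100)·68·0.1818·1000/19.8 = 84.9001
BU:GU = 84.9001/57

1.4895


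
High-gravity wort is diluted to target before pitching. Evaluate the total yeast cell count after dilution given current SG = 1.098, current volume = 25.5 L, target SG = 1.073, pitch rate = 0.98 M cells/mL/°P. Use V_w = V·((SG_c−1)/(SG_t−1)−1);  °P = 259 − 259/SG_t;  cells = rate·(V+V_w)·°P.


V_w = 25.5·((1.098−1)/(1.073−1)−1) = 8.7329
V_final = 25.5 + 8.7329 = 34.2329
°P = 259 − 259/1.073 = 17.6207
cells = 0.98·34.2329·17.6207

591.1428 billion cells


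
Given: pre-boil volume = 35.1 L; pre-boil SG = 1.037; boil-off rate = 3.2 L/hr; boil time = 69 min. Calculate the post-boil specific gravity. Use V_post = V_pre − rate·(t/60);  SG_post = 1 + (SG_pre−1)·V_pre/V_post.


V_post = 35.1 − 3.2·(69/60) = 31.4200
SG_post = 1 + (1.037 − 1)·35.1/31.4200

1.0413


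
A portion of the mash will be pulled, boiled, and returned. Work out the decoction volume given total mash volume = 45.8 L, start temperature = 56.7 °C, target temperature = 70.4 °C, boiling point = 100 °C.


V_dec = V_total·(T_target − T_start)/(T_boil − T_start)
V_dec = 45.8·(70.4 − 56.7)/(100 − 56.7)

14.4910 L


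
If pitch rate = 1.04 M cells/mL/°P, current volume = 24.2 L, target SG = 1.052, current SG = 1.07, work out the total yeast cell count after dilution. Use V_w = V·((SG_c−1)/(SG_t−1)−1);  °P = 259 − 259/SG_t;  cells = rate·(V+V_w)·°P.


V_w = 24.2·((1.07−1)/(1.052−1)−1) = 8.3769
V_final = 24.2 + 8.3769 = 32.5769
°P = 259 − 259/1.052 = 12.8023
cells = 1.04·32.5769·12.8023

433.7413 billion cells


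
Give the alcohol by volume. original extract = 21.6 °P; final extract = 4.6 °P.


SG = 259/(259 − P);  ABV = (OG − FG)·131.25
OG = 259/(259 − 21.6) = 1.0910
FG = 259/(259 − 4.6) = 1.0181
ABV = (1.0910 − 1.0181)·131.25

9.5686 % ABV


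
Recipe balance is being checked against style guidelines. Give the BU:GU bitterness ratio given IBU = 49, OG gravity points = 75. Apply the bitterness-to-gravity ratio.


BU:GU = IBU / OG_points
BU:GU = 49 / 75

0.6533


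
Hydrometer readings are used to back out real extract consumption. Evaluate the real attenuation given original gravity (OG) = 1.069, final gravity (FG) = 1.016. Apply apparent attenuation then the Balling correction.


AA = (OG−FG)/(OG−1)·100;  RA = AA·0.8192
AA = (1.069 − 1.016)/(1.069 − 1)·100 = 76.8116
RA = 76.8116·0.8192

62.9241 %


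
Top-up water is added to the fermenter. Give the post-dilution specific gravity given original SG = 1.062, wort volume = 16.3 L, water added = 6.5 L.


SG_new = 1 + (SG_old − 1)·V_old/(V_old + V_water)
pts = (1.062 − 1)·1000·16.3/(16.3 + 6.5) = 44.3246
SG_new = 1 + 44.3246/1000

1.0443


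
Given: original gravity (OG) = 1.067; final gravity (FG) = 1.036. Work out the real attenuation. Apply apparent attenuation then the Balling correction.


AA = (OG−FG)/(OG−1)·100;  RA = AA·0.8192
AA = (1.067 − 1.036)/(1.067 − 1)·100 = 46.2687
RA = 46.2687·0.8192

37.9033 %


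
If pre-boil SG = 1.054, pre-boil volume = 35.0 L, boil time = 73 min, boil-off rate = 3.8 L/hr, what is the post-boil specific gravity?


V_post = V_pre − rate·(t/60);  SG_post = 1 + (SG_pre−1)·V_pre/V_post
V_post = 35.0 − 3.8·(73/60) = 30.3767
SG_post = 1 + (1.054 − 1)·35.0/30.3767

1.0622


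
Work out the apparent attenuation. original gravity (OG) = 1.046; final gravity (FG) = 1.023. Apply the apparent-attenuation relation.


AA = (OG − FG)/(OG − 1) · 100
AA = (1.046 − 1.023)/(1.046 − 1) · 100

50.0000 %


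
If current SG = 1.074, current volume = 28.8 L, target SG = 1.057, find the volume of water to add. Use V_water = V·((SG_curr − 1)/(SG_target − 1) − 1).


V_water = 28.8·((1.074 − 1)/(1.057 − 1) − 1)

8.5895 L


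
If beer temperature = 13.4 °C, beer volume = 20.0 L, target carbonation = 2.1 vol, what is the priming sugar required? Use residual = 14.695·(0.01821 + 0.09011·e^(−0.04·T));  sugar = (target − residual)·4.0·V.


residual = 14.695·(0.01821 + 0.09011·e^(−0.04·13.4)) = 1.0423
sugar = (2.1 − 1.0423)·4.0·20.0

84.6124 g


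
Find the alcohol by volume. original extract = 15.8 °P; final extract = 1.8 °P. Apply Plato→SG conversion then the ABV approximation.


SG = 259/(259 − P);  ABV = (OG − FG)·131.25
OG = 259/(259 − 15.8) = 1.0650
FG = 259/(259 − 1.8) = 1.0070
ABV = (1.0650 − 1.0070)·131.25

7.6084 % ABV


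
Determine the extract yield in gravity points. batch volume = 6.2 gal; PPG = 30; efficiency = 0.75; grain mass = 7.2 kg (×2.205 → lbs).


points = lbs × PPG × eff / vol
lbs = 7.2 × 2.205 = 15.8760
points = 15.8760 × 30 × 0.75 / 6.2

57.6145 points


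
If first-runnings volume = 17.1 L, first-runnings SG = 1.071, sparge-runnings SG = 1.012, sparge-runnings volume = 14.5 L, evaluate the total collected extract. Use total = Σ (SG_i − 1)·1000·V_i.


first = (1.071 − 1)·1000·17.1 = 1214.1000
sparge = (1.012 − 1)·1000·14.5 = 174.0000
total = 1214.1000 + 174.0000

1388.1000 gravity·L


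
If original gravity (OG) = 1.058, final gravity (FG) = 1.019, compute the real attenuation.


AA = (OG−FG)/(OG−1)·100;  RA = AA·0.8192
AA = (1.058 − 1.019)/(1.058 − 1)·100 = 67.2414
RA = 67.2414·0.8192

55.0841 %


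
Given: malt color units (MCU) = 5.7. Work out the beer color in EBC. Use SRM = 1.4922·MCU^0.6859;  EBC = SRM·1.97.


SRM = 1.4922·5.7^0.6859 = 4.9236
EBC = 4.9236·1.97

9.6995 EBC


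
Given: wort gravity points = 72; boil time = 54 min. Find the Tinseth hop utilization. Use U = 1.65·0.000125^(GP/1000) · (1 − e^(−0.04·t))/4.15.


bigness = 1.65·0.000125^(72/1000) = 0.8639
boil_factor = (1 − e^(−0.04·54))/4.15 = 0.2132
U = 0.8639 · 0.2132

0.1842


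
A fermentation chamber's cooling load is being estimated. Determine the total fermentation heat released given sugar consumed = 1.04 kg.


Q = m_sugar · 590 kJ/kg
Q = 1.04 · 590

613.6000 kJ


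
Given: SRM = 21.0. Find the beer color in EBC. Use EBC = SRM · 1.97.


EBC = 21.0 · 1.97

41.3700 EBC


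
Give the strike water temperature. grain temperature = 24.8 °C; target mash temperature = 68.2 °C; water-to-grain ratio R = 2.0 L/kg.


T_strike = (0.41/R)·(T_mash − T_grain) + T_mash
T_strike = (0.41/2.0)·(68.2 − 24.8) + 68.2

77.0970 °C


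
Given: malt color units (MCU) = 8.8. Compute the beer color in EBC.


SRM = 1.4922·MCU^0.6859;  EBC = SRM·1.97
SRM = 1.4922·8.8^0.6859 = 6.6320
EBC = 6.6320·1.97

13.0651 EBC


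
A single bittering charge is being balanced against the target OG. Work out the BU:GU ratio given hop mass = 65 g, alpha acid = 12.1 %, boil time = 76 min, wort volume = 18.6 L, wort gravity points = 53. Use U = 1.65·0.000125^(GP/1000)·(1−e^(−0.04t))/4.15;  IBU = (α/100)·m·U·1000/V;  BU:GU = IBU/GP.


U = 1.65·0.000125^(53/1000)·(1−e^(−0.04·76))/4.15 = 0.2351
IBU = (12.1/100)·65·0.2351·1000/18.6 = 99.4192
BU:GU = 99.4192/53

1.8758


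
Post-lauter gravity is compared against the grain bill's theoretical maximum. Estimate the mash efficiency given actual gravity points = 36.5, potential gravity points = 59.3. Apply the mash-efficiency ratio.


efficiency = actual / potential × 100
efficiency = 36.5 / 59.3 × 100

61.5514 %


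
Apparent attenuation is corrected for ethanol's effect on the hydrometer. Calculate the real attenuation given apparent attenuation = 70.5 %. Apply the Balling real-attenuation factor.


RA = AA · 0.8192
RA = 70.5 · 0.8192

57.7536 %


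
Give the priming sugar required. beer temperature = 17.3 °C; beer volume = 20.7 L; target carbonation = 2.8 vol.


residual = 14.695·(0.01821 + 0.09011·e^(−0.04·T));  sugar = (target − residual)·4.0·V
residual = 14.695·(0.01821 + 0.09011·e^(−0.04·17.3)) = 0.9304
sugar = (2.8 − 0.9304)·4.0·20.7

154.7996 g


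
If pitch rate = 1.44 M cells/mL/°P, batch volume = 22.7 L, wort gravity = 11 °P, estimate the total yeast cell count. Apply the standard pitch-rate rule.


cells (billions) = rate · V_L · °P
cells = 1.44 · 22.7 · 11

359.5680 billion cells


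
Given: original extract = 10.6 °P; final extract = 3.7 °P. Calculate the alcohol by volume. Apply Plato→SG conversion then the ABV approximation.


SG = 259/(259 − P);  ABV = (OG − FG)·131.25
OG = 259/(259 − 10.6) = 1.0427
FG = 259/(259 − 3.7) = 1.0145
ABV = (1.0427 − 1.0145)·131.25

3.6987 % ABV


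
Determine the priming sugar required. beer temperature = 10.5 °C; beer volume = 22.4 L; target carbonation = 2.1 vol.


residual = 14.695·(0.01821 + 0.09011·e^(−0.04·T));  sugar = (target − residual)·4.0·V
residual = 14.695·(0.01821 + 0.09011·e^(−0.04·10.5)) = 1.1376
sugar = (2.1 − 1.1376)·4.0·22.4

86.2279 g


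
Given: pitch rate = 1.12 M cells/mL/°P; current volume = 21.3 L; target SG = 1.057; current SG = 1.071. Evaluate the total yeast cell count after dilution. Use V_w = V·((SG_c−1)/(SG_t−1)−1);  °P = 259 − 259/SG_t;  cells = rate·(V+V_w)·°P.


V_w = 21.3·((1.071−1)/(1.057−1)−1) = 5.2316
V_final = 21.3 + 5.2316 = 26.5316
°P = 259 − 259/1.057 = 13.9669
cells = 1.12·26.5316·13.9669

415.0312 billion cells


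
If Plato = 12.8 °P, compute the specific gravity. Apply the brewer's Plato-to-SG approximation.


SG = 259/(259 − P)
SG = 259/(259 − 12.8)

1.0520


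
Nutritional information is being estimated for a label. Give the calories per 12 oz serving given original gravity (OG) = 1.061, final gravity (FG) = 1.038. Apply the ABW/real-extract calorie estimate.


ABW = (OG−FG)·131.25·0.79/FG;  °P = 259 − 259/SG (for OG→OE and FG→AE);  RE = 0.1808·OE + 0.8192·AE;  Cal = (6.9·ABW + 4·(RE−0.1))·FG·3.55
ABW = (1.061 − 1.038)·131.25·0.79/1.038 = 2.2975
OE = 259 − 259/1.061 = 14.8907 °P
AE = 259 − 259/1.038 = 9.4817 °P
RE = 0.1808·14.8907 + 0.8192·9.4817 = 10.4596 °P
Cal = (6.9·2.2975 + 4·(10.4596−0.1))·1.038·3.55

211.1129 kcal


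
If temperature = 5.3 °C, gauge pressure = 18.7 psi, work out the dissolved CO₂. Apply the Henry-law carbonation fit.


vols = (P + 14.695)·(0.01821 + 0.09011·e^(−0.04·T))
vols = (18.7 + 14.695)·(0.01821 + 0.09011·e^(−0.04·5.3))

3.0425 volumes


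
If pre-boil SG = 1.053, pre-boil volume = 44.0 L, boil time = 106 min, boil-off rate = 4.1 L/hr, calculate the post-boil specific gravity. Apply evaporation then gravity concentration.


V_post = V_pre − rate·(t/60);  SG_post = 1 + (SG_pre−1)·V_pre/V_post
V_post = 44.0 − 4.1·(106/60) = 36.7567
SG_post = 1 + (1.053 − 1)·44.0/36.7567

1.0634


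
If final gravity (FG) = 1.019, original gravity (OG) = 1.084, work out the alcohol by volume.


ABV = (OG − FG) · 131.25
ABV = (1.084 − 1.019) · 131.25

8.5313 % ABV


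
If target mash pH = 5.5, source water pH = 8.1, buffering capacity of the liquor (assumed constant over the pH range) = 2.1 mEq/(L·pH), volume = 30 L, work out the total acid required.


acid = buffering capacity · (pH_source − pH_target) · V
acid = 2.1 · (8.1 − 5.5) · 30

163.8000 mEq


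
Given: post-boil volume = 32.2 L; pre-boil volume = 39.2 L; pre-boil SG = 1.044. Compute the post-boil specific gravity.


SG_post = 1 + (SG_pre − 1)·V_pre/V_post
pts_pre = (1.044 − 1)·1000 = 44.0000
pts_post = 44.0000·39.2/32.2 = 53.5652
SG_post = 1 + 53.5652/1000

1.0536


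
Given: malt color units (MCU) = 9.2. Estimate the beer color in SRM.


SRM = 1.4922 · MCU^0.6859
SRM = 1.4922 · 9.2^0.6859

6.8374 SRM


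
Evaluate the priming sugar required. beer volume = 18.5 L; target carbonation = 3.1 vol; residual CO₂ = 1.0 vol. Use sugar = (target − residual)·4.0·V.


sugar = (3.1 − 1.0)·4.0·18.5

155.4000 g


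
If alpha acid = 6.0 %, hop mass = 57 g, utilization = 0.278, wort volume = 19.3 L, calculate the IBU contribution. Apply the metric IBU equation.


IBU = (α/100)·mass·U·1000 / V
IBU = (6.0/100)·57·0.278·1000 / 19.3

49.2622 IBU


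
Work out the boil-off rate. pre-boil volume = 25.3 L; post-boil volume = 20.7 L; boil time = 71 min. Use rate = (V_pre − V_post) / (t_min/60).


rate = (25.3 − 20.7) / (71/60)

3.8873 L/hr


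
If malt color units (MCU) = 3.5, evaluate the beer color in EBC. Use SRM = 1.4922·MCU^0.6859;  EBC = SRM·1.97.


SRM = 1.4922·3.5^0.6859 = 3.5237
EBC = 3.5237·1.97

6.9418 EBC


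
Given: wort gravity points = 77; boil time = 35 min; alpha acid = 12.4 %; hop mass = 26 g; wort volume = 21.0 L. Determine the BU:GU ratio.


U = 1.65·0.000125^(GP/1000)·(1−e^(−0.04t))/4.15;  IBU = (α/100)·m·U·1000/V;  BU:GU = IBU/GP
U = 1.65·0.000125^(77/1000)·(1−e^(−0.04·35))/4.15 = 0.1499
IBU = (12.4/100)·26·0.1499·1000/21.0 = 23.0198
BU:GU = 23.0198/77

0.2990


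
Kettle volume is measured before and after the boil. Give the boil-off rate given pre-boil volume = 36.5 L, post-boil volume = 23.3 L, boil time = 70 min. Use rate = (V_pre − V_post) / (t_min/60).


rate = (36.5 − 23.3) / (70/60)

11.3143 L/hr


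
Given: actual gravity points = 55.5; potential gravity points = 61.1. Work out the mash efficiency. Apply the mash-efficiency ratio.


efficiency = actual / potential × 100
efficiency = 55.5 / 61.1 × 100

90.8347 %


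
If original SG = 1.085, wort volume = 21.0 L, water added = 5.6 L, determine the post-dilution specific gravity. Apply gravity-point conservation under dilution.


SG_new = 1 + (SG_old − 1)·V_old/(V_old + V_water)
pts = (1.085 − 1)·1000·21.0/(21.0 + 5.6) = 67.1053
SG_new = 1 + 67.1053/1000

1.0671


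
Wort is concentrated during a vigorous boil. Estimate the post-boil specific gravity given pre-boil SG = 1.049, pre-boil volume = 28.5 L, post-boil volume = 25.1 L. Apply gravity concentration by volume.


SG_post = 1 + (SG_pre − 1)·V_pre/V_post
pts_pre = (1.049 − 1)·1000 = 49.0000
pts_post = 49.0000·28.5/25.1 = 55.6375
SG_post = 1 + 55.6375/1000

1.0556


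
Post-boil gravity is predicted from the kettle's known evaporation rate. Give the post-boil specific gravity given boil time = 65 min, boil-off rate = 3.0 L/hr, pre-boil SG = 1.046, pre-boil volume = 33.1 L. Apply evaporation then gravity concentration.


V_post = V_pre − rate·(t/60);  SG_post = 1 + (SG_pre−1)·V_pre/V_post
V_post = 33.1 − 3.0·(65/60) = 29.8500
SG_post = 1 + (1.046 − 1)·33.1/29.8500

1.0510


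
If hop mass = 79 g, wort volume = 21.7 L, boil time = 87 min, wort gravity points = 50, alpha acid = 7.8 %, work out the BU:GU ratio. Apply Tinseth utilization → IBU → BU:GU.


U = 1.65·0.000125^(GP/1000)·(1−e^(−0.04t))/4.15;  IBU = (α/100)·m·U·1000/V;  BU:GU = IBU/GP
U = 1.65·0.000125^(50/1000)·(1−e^(−0.04·87))/4.15 = 0.2459
IBU = (7.8/100)·79·0.2459·1000/21.7 = 69.8157
BU:GU = 69.8157/50

1.3963


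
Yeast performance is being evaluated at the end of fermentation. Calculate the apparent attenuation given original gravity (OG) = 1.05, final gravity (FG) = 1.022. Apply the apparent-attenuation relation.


AA = (OG − FG)/(OG − 1) · 100
AA = (1.05 − 1.022)/(1.05 − 1) · 100

56.0000 %


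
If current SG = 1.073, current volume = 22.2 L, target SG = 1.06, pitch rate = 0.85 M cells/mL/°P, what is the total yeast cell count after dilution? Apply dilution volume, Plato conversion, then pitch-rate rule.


V_w = V·((SG_c−1)/(SG_t−1)−1);  °P = 259 − 259/SG_t;  cells = rate·(V+V_w)·°P
V_w = 22.2·((1.073−1)/(1.06−1)−1) = 4.8100
V_final = 22.2 + 4.8100 = 27.0100
°P = 259 − 259/1.06 = 14.6604
cells = 0.85·27.0100·14.6604

336.5803 billion cells


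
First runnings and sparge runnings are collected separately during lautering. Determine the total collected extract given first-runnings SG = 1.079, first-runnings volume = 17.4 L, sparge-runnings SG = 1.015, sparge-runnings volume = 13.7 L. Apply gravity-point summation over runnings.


total = Σ (SG_i − 1)·1000·V_i
first = (1.079 − 1)·1000·17.4 = 1374.6000
sparge = (1.015 − 1)·1000·13.7 = 205.5000
total = 1374.6000 + 205.5000

1580.1000 gravity·L


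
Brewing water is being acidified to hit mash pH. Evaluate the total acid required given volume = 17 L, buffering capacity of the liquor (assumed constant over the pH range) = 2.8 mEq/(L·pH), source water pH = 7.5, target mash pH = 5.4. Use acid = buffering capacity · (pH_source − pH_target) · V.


acid = 2.8 · (7.5 − 5.4) · 17

99.9600 mEq


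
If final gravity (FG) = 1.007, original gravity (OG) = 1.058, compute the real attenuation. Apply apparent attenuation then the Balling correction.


AA = (OG−FG)/(OG−1)·100;  RA = AA·0.8192
AA = (1.058 − 1.007)/(1.058 − 1)·100 = 87.9310
RA = 87.9310·0.8192

72.0331 %


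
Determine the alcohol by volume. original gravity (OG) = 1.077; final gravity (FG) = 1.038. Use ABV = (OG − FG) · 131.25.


ABV = (1.077 − 1.038) · 131.25

5.1187 % ABV


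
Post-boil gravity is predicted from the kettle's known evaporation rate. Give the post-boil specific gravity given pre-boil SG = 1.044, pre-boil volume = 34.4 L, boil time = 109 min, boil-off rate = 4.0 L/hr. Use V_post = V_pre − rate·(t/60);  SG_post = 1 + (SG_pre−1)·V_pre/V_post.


V_post = 34.4 − 4.0·(109/60) = 27.1333
SG_post = 1 + (1.044 − 1)·34.4/27.1333

1.0558


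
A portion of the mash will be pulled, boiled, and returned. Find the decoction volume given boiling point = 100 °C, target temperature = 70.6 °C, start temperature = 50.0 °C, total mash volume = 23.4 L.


V_dec = V_total·(T_target − T_start)/(T_boil − T_start)
V_dec = 23.4·(70.6 − 50.0)/(100 − 50.0)

9.6408 L


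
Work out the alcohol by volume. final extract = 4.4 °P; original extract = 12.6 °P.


SG = 259/(259 − P);  ABV = (OG − FG)·131.25
OG = 259/(259 − 12.6) = 1.0511
FG = 259/(259 − 4.4) = 1.0173
ABV = (1.0511 − 1.0173)·131.25

4.4434 % ABV


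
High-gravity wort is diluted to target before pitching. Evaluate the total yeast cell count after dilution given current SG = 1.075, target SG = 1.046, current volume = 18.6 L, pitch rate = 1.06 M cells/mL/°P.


V_w = V·((SG_c−1)/(SG_t−1)−1);  °P = 259 − 259/SG_t;  cells = rate·(V+V_w)·°P
V_w = 18.6·((1.075−1)/(1.046−1)−1) = 11.7261
V_final = 18.6 + 11.7261 = 30.3261
°P = 259 − 259/1.046 = 11.3901
cells = 1.06·30.3261·11.3901

366.1408 billion cells


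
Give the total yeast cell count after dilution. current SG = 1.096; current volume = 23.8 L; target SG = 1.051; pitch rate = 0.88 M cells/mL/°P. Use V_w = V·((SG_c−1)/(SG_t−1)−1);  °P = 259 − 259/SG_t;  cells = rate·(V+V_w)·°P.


V_w = 23.8·((1.096−1)/(1.051−1)−1) = 21.0000
V_final = 23.8 + 21.0000 = 44.8000
°P = 259 − 259/1.051 = 12.5680
cells = 0.88·44.8000·12.5680

495.4820 billion cells


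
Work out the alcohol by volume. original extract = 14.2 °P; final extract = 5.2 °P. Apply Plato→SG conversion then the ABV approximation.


SG = 259/(259 − P);  ABV = (OG − FG)·131.25
OG = 259/(259 − 14.2) = 1.0580
FG = 259/(259 − 5.2) = 1.0205
ABV = (1.0580 − 1.0205)·131.25

4.9242 % ABV
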